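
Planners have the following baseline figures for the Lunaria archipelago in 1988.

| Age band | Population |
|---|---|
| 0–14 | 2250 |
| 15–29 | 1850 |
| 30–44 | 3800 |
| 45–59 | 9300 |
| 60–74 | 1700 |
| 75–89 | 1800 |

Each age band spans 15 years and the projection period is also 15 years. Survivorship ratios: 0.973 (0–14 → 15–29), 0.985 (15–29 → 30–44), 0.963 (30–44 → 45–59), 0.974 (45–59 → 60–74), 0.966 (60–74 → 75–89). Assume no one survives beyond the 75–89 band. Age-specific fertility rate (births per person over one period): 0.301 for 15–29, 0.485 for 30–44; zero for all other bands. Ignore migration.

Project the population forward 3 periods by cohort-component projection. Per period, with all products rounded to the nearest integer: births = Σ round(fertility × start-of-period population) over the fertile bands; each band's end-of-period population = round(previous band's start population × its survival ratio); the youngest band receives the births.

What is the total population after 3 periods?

After projecting period 1:
Births: 1850 * 0.301 = 557 ; 3800 * 0.485 = 1843 → total 2400
15–29: 2250 * 0.973 = 2189
30–44: 1850 * 0.985 = 1822
45–59: 3800 * 0.963 = 3659
60–74: 9300 * 0.974 = 9058
75–89: 1700 * 0.966 = 1642
→ [2400, 2189, 1822, 3659, 9058, 1642]
After projecting period 2:
Births: 2189 * 0.301 = 659 ; 1822 * 0.485 = 884 → total 1543
15–29: 2400 * 0.973 = 2335
30–44: 2189 * 0.985 = 2156
45–59: 1822 * 0.963 = 1755
60–74: 3659 * 0.974 = 3564
75–89: 9058 * 0.966 = 8750
→ [1543, 2335, 2156, 1755, 3564, 8750]
After projecting period 3:
Births: 2335 * 0.301 = 703 ; 2156 * 0.485 = 1046 → total 1749
15–29: 1543 * 0.973 = 1501
30–44: 2335 * 0.985 = 2300
45–59: 2156 * 0.963 = 2076
60–74: 1755 * 0.974 = 1709
75–89: 3564 * 0.966 = 3443
→ [1749, 1501, 2300, 2076, 1709, 3443]
Total after period 3: 1749 + 1501 + 2300 + 2076 + 1709 + 3443 = 12778

12778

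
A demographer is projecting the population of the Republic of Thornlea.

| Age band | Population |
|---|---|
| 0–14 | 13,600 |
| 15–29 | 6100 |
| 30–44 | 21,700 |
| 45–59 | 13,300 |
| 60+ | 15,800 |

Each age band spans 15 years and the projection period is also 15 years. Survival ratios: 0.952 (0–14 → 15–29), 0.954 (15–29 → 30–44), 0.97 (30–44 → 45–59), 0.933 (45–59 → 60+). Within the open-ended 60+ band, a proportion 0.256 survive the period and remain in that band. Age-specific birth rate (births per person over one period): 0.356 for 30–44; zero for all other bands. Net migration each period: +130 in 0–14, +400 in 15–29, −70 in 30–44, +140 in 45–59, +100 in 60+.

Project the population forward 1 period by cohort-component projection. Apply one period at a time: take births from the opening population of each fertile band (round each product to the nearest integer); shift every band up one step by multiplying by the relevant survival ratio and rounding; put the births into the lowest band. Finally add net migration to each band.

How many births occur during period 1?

7725

[period 1]
Births: 21700 × 0.356 = 7725
15–29: 13600 × 0.952 = 12947
30–44: 6100 × 0.954 = 5819
45–59: 21700 × 0.97 = 21049
60+: 13300 × 0.933 + 15800 × 0.256 = 12409 + 4045 = 16454
Net migration: 0–14 + 130 → 7855; 15–29 + 400 → 13347; 30–44 − 70 → 5749; 45–59 + 140 → 21189; 60+ + 100 → 16554
Giving 7855 / 13347 / 5749 / 21189 / 16554.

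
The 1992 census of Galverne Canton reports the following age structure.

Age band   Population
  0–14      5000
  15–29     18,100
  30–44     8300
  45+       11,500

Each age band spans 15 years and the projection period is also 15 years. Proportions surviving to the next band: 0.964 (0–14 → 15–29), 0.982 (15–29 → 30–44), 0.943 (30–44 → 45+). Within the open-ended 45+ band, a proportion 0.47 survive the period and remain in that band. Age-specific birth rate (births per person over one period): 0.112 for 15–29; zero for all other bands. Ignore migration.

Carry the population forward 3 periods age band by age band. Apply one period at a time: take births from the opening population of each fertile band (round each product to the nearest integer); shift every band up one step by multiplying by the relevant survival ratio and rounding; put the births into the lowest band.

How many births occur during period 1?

2027

— Period 1 —
Births: 18100 × 0.112 = 2027
15–29: 5000 × 0.964 = 4820
30–44: 18100 × 0.982 = 17774
45+: 8300 × 0.943 + 11500 × 0.47 = 7827 + 5405 = 13232
End of period: [2027, 4820, 17774, 13232]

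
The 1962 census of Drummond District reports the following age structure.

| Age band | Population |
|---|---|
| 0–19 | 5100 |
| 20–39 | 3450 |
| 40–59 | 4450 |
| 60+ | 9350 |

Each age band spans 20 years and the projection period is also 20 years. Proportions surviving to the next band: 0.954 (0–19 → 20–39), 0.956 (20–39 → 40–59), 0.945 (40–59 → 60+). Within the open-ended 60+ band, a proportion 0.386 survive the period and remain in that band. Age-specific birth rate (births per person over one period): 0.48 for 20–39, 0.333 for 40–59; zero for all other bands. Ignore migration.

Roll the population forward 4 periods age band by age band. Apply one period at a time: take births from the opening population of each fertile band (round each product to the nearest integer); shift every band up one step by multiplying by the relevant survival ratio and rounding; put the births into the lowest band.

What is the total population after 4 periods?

Call the groups 1 to 4, youngest first.
After projecting period 1:
Births: 3450 * 0.48 = 1656 ; 4450 * 0.333 = 1482 ⇒ total 3138
Group 2: 5100 * 0.954 = 4865
Group 3: 3450 * 0.956 = 3298
Group 4: 4450 * 0.945 + 9350 * 0.386 = 4205 + 3609 = 7814
Population now: 0–19=3138, 20–39=4865, 40–59=3298, 60+=7814
After projecting period 2:
Births: 4865 * 0.48 = 2335 ; 3298 * 0.333 = 1098 ⇒ total 3433
Group 2: 3138 * 0.954 = 2994
Group 3: 4865 * 0.956 = 4651
Group 4: 3298 * 0.945 + 7814 * 0.386 = 3117 + 3016 = 6133
Population now: 0–19=3433, 20–39=2994, 40–59=4651, 60+=6133
After projecting period 3:
Births: 2994 * 0.48 = 1437 ; 4651 * 0.333 = 1549 ⇒ total 2986
Group 2: 3433 * 0.954 = 3275
Group 3: 2994 * 0.956 = 2862
Group 4: 4651 * 0.945 + 6133 * 0.386 = 4395 + 2367 = 6762
Population now: 0–19=2986, 20–39=3275, 40–59=2862, 60+=6762
After projecting period 4:
Births: 3275 * 0.48 = 1572 ; 2862 * 0.333 = 953 ⇒ total 2525
Group 2: 2986 * 0.954 = 2849
Group 3: 3275 * 0.956 = 3131
Group 4: 2862 * 0.945 + 6762 * 0.386 = 2705 + 2610 = 5315
Population now: 0–19=2525, 20–39=2849, 40–59=3131, 60+=5315
Total after period 4: 2525 + 2849 + 3131 + 5315 = 13820

13820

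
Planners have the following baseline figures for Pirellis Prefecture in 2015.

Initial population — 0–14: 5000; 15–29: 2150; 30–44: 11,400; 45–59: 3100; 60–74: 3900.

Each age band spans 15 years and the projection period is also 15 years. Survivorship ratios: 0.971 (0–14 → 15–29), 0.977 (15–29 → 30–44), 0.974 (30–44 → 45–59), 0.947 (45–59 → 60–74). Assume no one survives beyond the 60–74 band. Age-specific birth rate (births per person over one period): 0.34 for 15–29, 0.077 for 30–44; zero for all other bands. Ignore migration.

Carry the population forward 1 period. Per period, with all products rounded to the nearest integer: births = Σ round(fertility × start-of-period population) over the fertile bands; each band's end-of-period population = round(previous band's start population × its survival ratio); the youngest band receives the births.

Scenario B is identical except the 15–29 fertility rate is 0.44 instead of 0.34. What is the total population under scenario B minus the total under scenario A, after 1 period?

215

Period 1.
Births: 2150 × 0.34 = 731  |  11400 × 0.077 = 878 → 1609
15–29: 5000 × 0.971 = 4855
30–44: 2150 × 0.977 = 2101
45–59: 11400 × 0.974 = 11104
60–74: 3100 × 0.947 = 2936
Population now: 0–14=1609, 15–29=4855, 30–44=2101, 45–59=11104, 60–74=2936
Scenario A total after 1 period: 22605
Scenario B projection —
Period 1.
Births: 2150 × 0.44 = 946  |  11400 × 0.077 = 878 → 1824
15–29: 5000 × 0.971 = 4855
30–44: 2150 × 0.977 = 2101
45–59: 11400 × 0.974 = 11104
60–74: 3100 × 0.947 = 2936
Population now: 0–14=1824, 15–29=4855, 30–44=2101, 45–59=11104, 60–74=2936
Scenario B total after 1 period: 22820
Difference B − A = 22820 − 22605 = 215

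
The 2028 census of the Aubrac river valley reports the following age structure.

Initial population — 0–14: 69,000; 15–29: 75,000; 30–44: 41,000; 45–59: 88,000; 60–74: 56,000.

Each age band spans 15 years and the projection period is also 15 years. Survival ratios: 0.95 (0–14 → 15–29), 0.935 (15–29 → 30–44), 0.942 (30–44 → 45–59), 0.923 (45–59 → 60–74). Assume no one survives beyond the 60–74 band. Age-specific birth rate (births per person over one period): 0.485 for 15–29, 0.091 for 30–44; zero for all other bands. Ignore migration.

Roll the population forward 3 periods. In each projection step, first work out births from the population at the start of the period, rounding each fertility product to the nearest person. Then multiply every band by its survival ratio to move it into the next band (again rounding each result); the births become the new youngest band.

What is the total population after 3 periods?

Call the bands 1 to 5, youngest first.
Period 1.
Births: 75000 * 0.485 = 36375, 41000 * 0.091 = 3731 ⇒ total 40106
Band 2: 69000 * 0.95 = 65550
Band 3: 75000 * 0.935 = 70125
Band 4: 41000 * 0.942 = 38622
Band 5: 88000 * 0.923 = 81224
→ [40106, 65550, 70125, 38622, 81224]
Period 2.
Births: 65550 * 0.485 = 31792, 70125 * 0.091 = 6381 ⇒ total 38173
Band 2: 40106 * 0.95 = 38101
Band 3: 65550 * 0.935 = 61289
Band 4: 70125 * 0.942 = 66058
Band 5: 38622 * 0.923 = 35648
→ [38173, 38101, 61289, 66058, 35648]
Period 3.
Births: 38101 * 0.485 = 18479, 61289 * 0.091 = 5577 ⇒ total 24056
Band 2: 38173 * 0.95 = 36264
Band 3: 38101 * 0.935 = 35624
Band 4: 61289 * 0.942 = 57734
Band 5: 66058 * 0.923 = 60972
→ [24056, 36264, 35624, 57734, 60972]
Total after period 3: 24056 + 36264 + 35624 + 57734 + 60972 = 214650

214650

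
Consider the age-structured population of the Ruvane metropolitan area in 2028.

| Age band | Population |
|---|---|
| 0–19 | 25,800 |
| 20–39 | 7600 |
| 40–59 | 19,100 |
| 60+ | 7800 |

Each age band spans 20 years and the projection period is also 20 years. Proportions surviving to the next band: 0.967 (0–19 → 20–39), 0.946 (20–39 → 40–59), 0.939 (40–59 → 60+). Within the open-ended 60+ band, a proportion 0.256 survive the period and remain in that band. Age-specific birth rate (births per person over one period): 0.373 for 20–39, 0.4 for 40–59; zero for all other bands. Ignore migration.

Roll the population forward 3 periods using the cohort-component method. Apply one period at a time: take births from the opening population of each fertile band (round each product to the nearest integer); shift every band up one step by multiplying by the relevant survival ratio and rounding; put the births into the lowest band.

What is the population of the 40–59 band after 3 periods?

9582

Call the groups 1 to 4, youngest first.
[period 1]
Births: 7600 × 0.373 = 2835  |  19100 × 0.4 = 7640 → total 10475
Group 2: 25800 × 0.967 = 24949
Group 3: 7600 × 0.946 = 7190
Group 4: 19100 × 0.939 + 7800 × 0.256 = 17935 + 1997 = 19932
Population now: 0–19=10475, 20–39=24949, 40–59=7190, 60+=19932
[period 2]
Births: 24949 × 0.373 = 9306  |  7190 × 0.4 = 2876 → total 12182
Group 2: 10475 × 0.967 = 10129
Group 3: 24949 × 0.946 = 23602
Group 4: 7190 × 0.939 + 19932 × 0.256 = 6751 + 5103 = 11854
Population now: 0–19=12182, 20–39=10129, 40–59=23602, 60+=11854
[period 3]
Births: 10129 × 0.373 = 3778  |  23602 × 0.4 = 9441 → total 13219
Group 2: 12182 × 0.967 = 11780
Group 3: 10129 × 0.946 = 9582
Group 4: 23602 × 0.939 + 11854 × 0.256 = 22162 + 3035 = 25197
Population now: 0–19=13219, 20–39=11780, 40–59=9582, 60+=25197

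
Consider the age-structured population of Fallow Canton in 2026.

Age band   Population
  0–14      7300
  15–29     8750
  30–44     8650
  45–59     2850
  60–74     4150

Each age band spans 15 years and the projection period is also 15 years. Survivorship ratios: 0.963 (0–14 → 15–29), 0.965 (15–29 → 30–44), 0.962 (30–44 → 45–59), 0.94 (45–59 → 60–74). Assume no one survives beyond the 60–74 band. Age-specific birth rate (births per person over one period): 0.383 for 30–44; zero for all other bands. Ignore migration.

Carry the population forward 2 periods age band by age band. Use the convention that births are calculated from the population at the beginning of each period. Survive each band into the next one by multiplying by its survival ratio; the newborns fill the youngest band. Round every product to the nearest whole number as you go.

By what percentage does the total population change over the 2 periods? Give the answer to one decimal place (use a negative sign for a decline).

-8.0

Let band 1 be 0–14 through band 5 = 60–74.
Period 1:
Births: 8650 × 0.383 = 3313
Band 2: 7300 × 0.963 = 7030
Band 3: 8750 × 0.965 = 8444
Band 4: 8650 × 0.962 = 8321
Band 5: 2850 × 0.94 = 2679
Population now: 0–14=3313, 15–29=7030, 30–44=8444, 45–59=8321, 60–74=2679
Period 2:
Births: 8444 × 0.383 = 3234
Band 2: 3313 × 0.963 = 3190
Band 3: 7030 × 0.965 = 6784
Band 4: 8444 × 0.962 = 8123
Band 5: 8321 × 0.94 = 7822
Population now: 0–14=3234, 15–29=3190, 30–44=6784, 45–59=8123, 60–74=7822
Total: 31700 → 29153; change = -2547; percentage change = -8.0%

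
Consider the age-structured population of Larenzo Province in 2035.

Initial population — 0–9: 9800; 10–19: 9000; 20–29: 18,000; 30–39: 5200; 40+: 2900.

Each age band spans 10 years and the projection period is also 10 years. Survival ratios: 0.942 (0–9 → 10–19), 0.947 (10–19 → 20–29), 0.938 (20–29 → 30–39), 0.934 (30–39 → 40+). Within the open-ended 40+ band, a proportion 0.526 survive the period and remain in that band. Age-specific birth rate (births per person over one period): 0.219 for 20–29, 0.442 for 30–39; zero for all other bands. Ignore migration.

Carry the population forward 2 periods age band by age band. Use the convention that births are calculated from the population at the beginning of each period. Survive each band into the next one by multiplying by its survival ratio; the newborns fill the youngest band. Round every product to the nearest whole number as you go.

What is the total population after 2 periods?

Numbering the groups 1..5 from youngest to oldest:
— Period 1 —
Births: 18000 × 0.219 = 3942 ; 5200 × 0.442 = 2298 — total 6240
Group 2: 9800 × 0.942 = 9232
Group 3: 9000 × 0.947 = 8523
Group 4: 18000 × 0.938 = 16884
Group 5: 5200 × 0.934 + 2900 × 0.526 = 4857 + 1525 = 6382
Giving 6240 / 9232 / 8523 / 16884 / 6382.
— Period 2 —
Births: 8523 × 0.219 = 1867 ; 16884 × 0.442 = 7463 — total 9330
Group 2: 6240 × 0.942 = 5878
Group 3: 9232 × 0.947 = 8743
Group 4: 8523 × 0.938 = 7995
Group 5: 16884 × 0.934 + 6382 × 0.526 = 15770 + 3357 = 19127
Giving 9330 / 5878 / 8743 / 7995 / 19127.
Total after period 2: 9330 + 5878 + 8743 + 7995 + 19127 = 51073

51073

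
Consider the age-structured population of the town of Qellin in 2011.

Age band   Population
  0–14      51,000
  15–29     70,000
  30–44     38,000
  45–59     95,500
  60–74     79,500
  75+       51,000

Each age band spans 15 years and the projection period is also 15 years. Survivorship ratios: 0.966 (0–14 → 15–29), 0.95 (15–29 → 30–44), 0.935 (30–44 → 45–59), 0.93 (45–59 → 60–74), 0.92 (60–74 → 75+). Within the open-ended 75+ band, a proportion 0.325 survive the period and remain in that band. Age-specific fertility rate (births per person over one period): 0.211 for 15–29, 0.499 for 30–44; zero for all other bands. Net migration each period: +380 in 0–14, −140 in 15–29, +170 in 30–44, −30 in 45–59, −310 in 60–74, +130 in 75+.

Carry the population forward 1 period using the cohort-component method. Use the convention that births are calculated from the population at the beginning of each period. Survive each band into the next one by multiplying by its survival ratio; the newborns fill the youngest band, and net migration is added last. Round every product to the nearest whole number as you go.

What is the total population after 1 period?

363758

Call the groups 1 to 6, youngest first.
Period 1.
Births: 70000 × 0.211 = 14770 ; 38000 × 0.499 = 18962 → 33732
Group 2: 51000 × 0.966 = 49266
Group 3: 70000 × 0.95 = 66500
Group 4: 38000 × 0.935 = 35530
Group 5: 95500 × 0.93 = 88815
Group 6: 79500 × 0.92 + 51000 × 0.325 = 73140 + 16575 = 89715
Net migration: Group 1 + 380 → 34112; Group 2 − 140 → 49126; Group 3 + 170 → 66670; Group 4 − 30 → 35500; Group 5 − 310 → 88505; Group 6 + 130 → 89845
Population now: 0–14=34112, 15–29=49126, 30–44=66670, 45–59=35500, 60–74=88505, 75+=89845
Total after period 1: 34112 + 49126 + 66670 + 35500 + 88505 + 89845 = 363758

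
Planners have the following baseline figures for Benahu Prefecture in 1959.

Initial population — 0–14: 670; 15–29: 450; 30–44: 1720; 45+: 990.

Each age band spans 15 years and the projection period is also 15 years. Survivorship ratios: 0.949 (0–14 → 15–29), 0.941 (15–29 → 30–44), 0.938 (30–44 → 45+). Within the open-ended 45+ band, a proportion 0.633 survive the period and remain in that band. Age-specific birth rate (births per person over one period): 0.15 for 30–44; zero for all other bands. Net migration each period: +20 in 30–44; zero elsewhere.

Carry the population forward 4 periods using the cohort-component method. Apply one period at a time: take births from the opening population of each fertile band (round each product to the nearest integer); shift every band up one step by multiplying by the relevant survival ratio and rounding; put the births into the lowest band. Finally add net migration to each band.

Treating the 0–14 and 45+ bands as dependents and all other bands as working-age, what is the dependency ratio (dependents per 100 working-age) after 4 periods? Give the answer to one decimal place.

[period 1]
Births: 1720 × 0.15 = 258
15–29: 670 × 0.949 = 636
30–44: 450 × 0.941 = 423
45+: 1720 × 0.938 + 990 × 0.633 = 1613 + 627 = 2240
Net migration: 30–44 + 20 → 443
→ [258, 636, 443, 2240]
[period 2]
Births: 443 × 0.15 = 66
15–29: 258 × 0.949 = 245
30–44: 636 × 0.941 = 598
45+: 443 × 0.938 + 2240 × 0.633 = 416 + 1418 = 1834
Net migration: 30–44 + 20 → 618
→ [66, 245, 618, 1834]
[period 3]
Births: 618 × 0.15 = 93
15–29: 66 × 0.949 = 63
30–44: 245 × 0.941 = 231
45+: 618 × 0.938 + 1834 × 0.633 = 580 + 1161 = 1741
Net migration: 30–44 + 20 → 251
→ [93, 63, 251, 1741]
[period 4]
Births: 251 × 0.15 = 38
15–29: 93 × 0.949 = 88
30–44: 63 × 0.941 = 59
45+: 251 × 0.938 + 1741 × 0.633 = 235 + 1102 = 1337
Net migration: 30–44 + 20 → 79
→ [38, 88, 79, 1337]
Dependents (band 0–14 + band 45+) = 38 + 1337 = 1375; working-age = 167; ratio = 1375/167 × 100 = 823.4

823.4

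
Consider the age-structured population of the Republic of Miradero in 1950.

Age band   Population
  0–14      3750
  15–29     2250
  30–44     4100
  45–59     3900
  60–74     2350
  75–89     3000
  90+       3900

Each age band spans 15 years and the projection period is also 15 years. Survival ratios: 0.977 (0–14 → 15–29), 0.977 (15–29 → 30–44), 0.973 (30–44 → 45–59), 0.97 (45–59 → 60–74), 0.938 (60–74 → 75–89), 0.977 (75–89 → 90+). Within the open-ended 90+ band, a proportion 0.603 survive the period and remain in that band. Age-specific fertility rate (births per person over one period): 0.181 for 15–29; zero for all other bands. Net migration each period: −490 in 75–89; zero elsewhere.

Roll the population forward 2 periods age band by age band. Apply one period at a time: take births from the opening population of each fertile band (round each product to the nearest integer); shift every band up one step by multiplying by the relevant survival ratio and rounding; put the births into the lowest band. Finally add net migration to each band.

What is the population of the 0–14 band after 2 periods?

663

[period 1]
Births: 2250 * 0.181 = 407
15–29: 3750 * 0.977 = 3664
30–44: 2250 * 0.977 = 2198
45–59: 4100 * 0.973 = 3989
60–74: 3900 * 0.97 = 3783
75–89: 2350 * 0.938 = 2204
90+: 3000 * 0.977 + 3900 * 0.603 = 2931 + 2352 = 5283
Net migration: 75–89 − 490 → 1714
End of period: [407, 3664, 2198, 3989, 3783, 1714, 5283]
[period 2]
Births: 3664 * 0.181 = 663
15–29: 407 * 0.977 = 398
30–44: 3664 * 0.977 = 3580
45–59: 2198 * 0.973 = 2139
60–74: 3989 * 0.97 = 3869
75–89: 3783 * 0.938 = 3548
90+: 1714 * 0.977 + 5283 * 0.603 = 1675 + 3186 = 4861
Net migration: 75–89 − 490 → 3058
End of period: [663, 398, 3580, 2139, 3869, 3058, 4861]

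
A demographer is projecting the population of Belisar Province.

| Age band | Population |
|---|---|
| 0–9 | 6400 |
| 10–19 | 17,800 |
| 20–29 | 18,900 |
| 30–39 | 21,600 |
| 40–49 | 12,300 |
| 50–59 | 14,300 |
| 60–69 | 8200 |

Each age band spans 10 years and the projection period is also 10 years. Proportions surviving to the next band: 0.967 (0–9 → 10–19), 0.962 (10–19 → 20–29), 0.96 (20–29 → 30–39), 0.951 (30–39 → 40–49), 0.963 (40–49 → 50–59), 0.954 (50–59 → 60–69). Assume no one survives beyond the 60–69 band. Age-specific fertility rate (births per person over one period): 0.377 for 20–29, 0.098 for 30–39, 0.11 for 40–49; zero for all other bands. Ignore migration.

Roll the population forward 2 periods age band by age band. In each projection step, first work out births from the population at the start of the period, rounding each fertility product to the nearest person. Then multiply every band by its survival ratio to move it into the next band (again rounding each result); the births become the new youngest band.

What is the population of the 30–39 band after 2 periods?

[period 1]
Births: 18900 × 0.377 = 7125  |  21600 × 0.098 = 2117  |  12300 × 0.11 = 1353 — total 10595
10–19: 6400 × 0.967 = 6189
20–29: 17800 × 0.962 = 17124
30–39: 18900 × 0.96 = 18144
40–49: 21600 × 0.951 = 20542
50–59: 12300 × 0.963 = 11845
60–69: 14300 × 0.954 = 13642
End of period: [10595, 6189, 17124, 18144, 20542, 11845, 13642]
[period 2]
Births: 17124 × 0.377 = 6456  |  18144 × 0.098 = 1778  |  20542 × 0.11 = 2260 — total 10494
10–19: 10595 × 0.967 = 10245
20–29: 6189 × 0.962 = 5954
30–39: 17124 × 0.96 = 16439
40–49: 18144 × 0.951 = 17255
50–59: 20542 × 0.963 = 19782
60–69: 11845 × 0.954 = 11300
End of period: [10494, 10245, 5954, 16439, 17255, 19782, 11300]

16439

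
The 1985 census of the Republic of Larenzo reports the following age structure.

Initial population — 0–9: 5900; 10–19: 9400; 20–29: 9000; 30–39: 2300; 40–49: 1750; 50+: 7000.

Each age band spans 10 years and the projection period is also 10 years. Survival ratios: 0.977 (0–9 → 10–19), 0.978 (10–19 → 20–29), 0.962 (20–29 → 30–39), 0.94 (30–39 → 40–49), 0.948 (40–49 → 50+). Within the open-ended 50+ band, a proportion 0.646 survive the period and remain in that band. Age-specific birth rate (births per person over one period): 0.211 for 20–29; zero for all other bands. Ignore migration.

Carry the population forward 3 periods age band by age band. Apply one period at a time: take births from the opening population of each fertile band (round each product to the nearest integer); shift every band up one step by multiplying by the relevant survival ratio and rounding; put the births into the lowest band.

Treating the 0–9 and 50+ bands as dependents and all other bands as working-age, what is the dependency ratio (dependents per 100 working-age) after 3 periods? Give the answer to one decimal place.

73.4

— Period 1 —
Births: 9000 * 0.211 = 1899
10–19: 5900 * 0.977 = 5764
20–29: 9400 * 0.978 = 9193
30–39: 9000 * 0.962 = 8658
40–49: 2300 * 0.94 = 2162
50+: 1750 * 0.948 + 7000 * 0.646 = 1659 + 4522 = 6181
→ [1899, 5764, 9193, 8658, 2162, 6181]
— Period 2 —
Births: 9193 * 0.211 = 1940
10–19: 1899 * 0.977 = 1855
20–29: 5764 * 0.978 = 5637
30–39: 9193 * 0.962 = 8844
40–49: 8658 * 0.94 = 8139
50+: 2162 * 0.948 + 6181 * 0.646 = 2050 + 3993 = 6043
→ [1940, 1855, 5637, 8844, 8139, 6043]
— Period 3 —
Births: 5637 * 0.211 = 1189
10–19: 1940 * 0.977 = 1895
20–29: 1855 * 0.978 = 1814
30–39: 5637 * 0.962 = 5423
40–49: 8844 * 0.94 = 8313
50+: 8139 * 0.948 + 6043 * 0.646 = 7716 + 3904 = 11620
→ [1189, 1895, 1814, 5423, 8313, 11620]
Dependents (band 0–9 + band 50+) = 1189 + 11620 = 12809; working-age = 17445; ratio = 12809/17445 × 100 = 73.4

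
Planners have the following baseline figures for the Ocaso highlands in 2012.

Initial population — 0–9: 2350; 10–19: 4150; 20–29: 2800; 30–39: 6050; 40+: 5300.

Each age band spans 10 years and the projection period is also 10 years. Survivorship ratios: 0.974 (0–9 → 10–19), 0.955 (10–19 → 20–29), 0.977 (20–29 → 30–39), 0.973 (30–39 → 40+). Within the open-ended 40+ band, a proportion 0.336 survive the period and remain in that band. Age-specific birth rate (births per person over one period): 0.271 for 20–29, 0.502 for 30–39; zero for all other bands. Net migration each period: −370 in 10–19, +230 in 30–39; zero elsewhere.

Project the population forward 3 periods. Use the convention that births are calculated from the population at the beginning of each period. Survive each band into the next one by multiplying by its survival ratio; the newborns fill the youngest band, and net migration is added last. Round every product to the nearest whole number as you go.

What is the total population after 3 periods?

— Period 1 —
Births: 2800 * 0.271 = 759 ; 6050 * 0.502 = 3037 → total 3796
10–19: 2350 * 0.974 = 2289
20–29: 4150 * 0.955 = 3963
30–39: 2800 * 0.977 = 2736
40+: 6050 * 0.973 + 5300 * 0.336 = 5887 + 1781 = 7668
Net migration: 10–19 − 370 → 1919; 30–39 + 230 → 2966
End of period: [3796, 1919, 3963, 2966, 7668]
— Period 2 —
Births: 3963 * 0.271 = 1074 ; 2966 * 0.502 = 1489 → total 2563
10–19: 3796 * 0.974 = 3697
20–29: 1919 * 0.955 = 1833
30–39: 3963 * 0.977 = 3872
40+: 2966 * 0.973 + 7668 * 0.336 = 2886 + 2576 = 5462
Net migration: 10–19 − 370 → 3327; 30–39 + 230 → 4102
End of period: [2563, 3327, 1833, 4102, 5462]
— Period 3 —
Births: 1833 * 0.271 = 497 ; 4102 * 0.502 = 2059 → total 2556
10–19: 2563 * 0.974 = 2496
20–29: 3327 * 0.955 = 3177
30–39: 1833 * 0.977 = 1791
40+: 4102 * 0.973 + 5462 * 0.336 = 3991 + 1835 = 5826
Net migration: 10–19 − 370 → 2126; 30–39 + 230 → 2021
End of period: [2556, 2126, 3177, 2021, 5826]
Total after period 3: 2556 + 2126 + 3177 + 2021 + 5826 = 15706

15706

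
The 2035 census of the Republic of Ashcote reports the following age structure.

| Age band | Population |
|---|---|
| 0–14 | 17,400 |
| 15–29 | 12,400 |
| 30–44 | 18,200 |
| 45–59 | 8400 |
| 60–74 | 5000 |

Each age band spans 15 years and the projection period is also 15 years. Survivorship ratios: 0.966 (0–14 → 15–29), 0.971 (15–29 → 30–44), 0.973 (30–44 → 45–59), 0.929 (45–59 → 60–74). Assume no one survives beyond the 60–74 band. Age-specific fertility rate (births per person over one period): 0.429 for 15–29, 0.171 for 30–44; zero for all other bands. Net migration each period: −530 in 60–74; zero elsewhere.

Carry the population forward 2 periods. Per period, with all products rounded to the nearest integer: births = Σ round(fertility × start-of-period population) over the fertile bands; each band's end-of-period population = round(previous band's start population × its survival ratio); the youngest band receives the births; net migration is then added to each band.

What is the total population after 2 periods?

61373

After projecting period 1:
Births: 12400 * 0.429 = 5320, 18200 * 0.171 = 3112 — total 8432
15–29: 17400 * 0.966 = 16808
30–44: 12400 * 0.971 = 12040
45–59: 18200 * 0.973 = 17709
60–74: 8400 * 0.929 = 7804
Net migration: 60–74 − 530 → 7274
Giving 8432 / 16808 / 12040 / 17709 / 7274.
After projecting period 2:
Births: 16808 * 0.429 = 7211, 12040 * 0.171 = 2059 — total 9270
15–29: 8432 * 0.966 = 8145
30–44: 16808 * 0.971 = 16321
45–59: 12040 * 0.973 = 11715
60–74: 17709 * 0.929 = 16452
Net migration: 60–74 − 530 → 15922
Giving 9270 / 8145 / 16321 / 11715 / 15922.
Total after period 2: 9270 + 8145 + 16321 + 11715 + 15922 = 61373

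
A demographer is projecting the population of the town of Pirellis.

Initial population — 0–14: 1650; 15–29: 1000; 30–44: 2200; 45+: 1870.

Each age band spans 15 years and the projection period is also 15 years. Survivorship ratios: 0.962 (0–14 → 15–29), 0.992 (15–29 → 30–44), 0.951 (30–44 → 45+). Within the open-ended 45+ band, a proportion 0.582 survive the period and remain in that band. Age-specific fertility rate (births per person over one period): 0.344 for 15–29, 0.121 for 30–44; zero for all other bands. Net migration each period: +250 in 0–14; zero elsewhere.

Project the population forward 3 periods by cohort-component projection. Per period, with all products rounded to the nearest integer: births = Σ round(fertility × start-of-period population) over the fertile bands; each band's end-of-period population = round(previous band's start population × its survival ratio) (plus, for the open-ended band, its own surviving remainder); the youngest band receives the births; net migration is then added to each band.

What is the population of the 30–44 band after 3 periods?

(Bands numbered youngest = 1 to oldest = 4.)
— Period 1 —
Births: 1000 * 0.344 = 344, 2200 * 0.121 = 266 → total 610
Band 2: 1650 * 0.962 = 1587
Band 3: 1000 * 0.992 = 992
Band 4: 2200 * 0.951 + 1870 * 0.582 = 2092 + 1088 = 3180
Net migration: Band 1 + 250 → 860
Population now: 0–14=860, 15–29=1587, 30–44=992, 45+=3180
— Period 2 —
Births: 1587 * 0.344 = 546, 992 * 0.121 = 120 → total 666
Band 2: 860 * 0.962 = 827
Band 3: 1587 * 0.992 = 1574
Band 4: 992 * 0.951 + 3180 * 0.582 = 943 + 1851 = 2794
Net migration: Band 1 + 250 → 916
Population now: 0–14=916, 15–29=827, 30–44=1574, 45+=2794
— Period 3 —
Births: 827 * 0.344 = 284, 1574 * 0.121 = 190 → total 474
Band 2: 916 * 0.962 = 881
Band 3: 827 * 0.992 = 820
Band 4: 1574 * 0.951 + 2794 * 0.582 = 1497 + 1626 = 3123
Net migration: Band 1 + 250 → 724
Population now: 0–14=724, 15–29=881, 30–44=820, 45+=3123

820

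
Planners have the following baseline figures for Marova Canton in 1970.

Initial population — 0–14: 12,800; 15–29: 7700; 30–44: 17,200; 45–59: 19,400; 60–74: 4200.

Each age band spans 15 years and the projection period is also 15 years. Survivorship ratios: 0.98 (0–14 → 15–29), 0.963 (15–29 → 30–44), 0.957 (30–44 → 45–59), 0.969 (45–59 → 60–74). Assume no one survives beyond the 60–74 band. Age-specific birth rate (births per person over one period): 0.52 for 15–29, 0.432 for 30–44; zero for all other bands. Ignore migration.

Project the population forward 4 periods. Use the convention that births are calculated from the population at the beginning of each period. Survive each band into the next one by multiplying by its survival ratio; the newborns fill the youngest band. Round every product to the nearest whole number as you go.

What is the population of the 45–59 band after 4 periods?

Call the groups 1 to 5, youngest first.
After projecting period 1:
Births: 7700 * 0.52 = 4004, 17200 * 0.432 = 7430 ⇒ total 11434
Group 2: 12800 * 0.98 = 12544
Group 3: 7700 * 0.963 = 7415
Group 4: 17200 * 0.957 = 16460
Group 5: 19400 * 0.969 = 18799
End of period: [11434, 12544, 7415, 16460, 18799]
After projecting period 2:
Births: 12544 * 0.52 = 6523, 7415 * 0.432 = 3203 ⇒ total 9726
Group 2: 11434 * 0.98 = 11205
Group 3: 12544 * 0.963 = 12080
Group 4: 7415 * 0.957 = 7096
Group 5: 16460 * 0.969 = 15950
End of period: [9726, 11205, 12080, 7096, 15950]
After projecting period 3:
Births: 11205 * 0.52 = 5827, 12080 * 0.432 = 5219 ⇒ total 11046
Group 2: 9726 * 0.98 = 9531
Group 3: 11205 * 0.963 = 10790
Group 4: 12080 * 0.957 = 11561
Group 5: 7096 * 0.969 = 6876
End of period: [11046, 9531, 10790, 11561, 6876]
After projecting period 4:
Births: 9531 * 0.52 = 4956, 10790 * 0.432 = 4661 ⇒ total 9617
Group 2: 11046 * 0.98 = 10825
Group 3: 9531 * 0.963 = 9178
Group 4: 10790 * 0.957 = 10326
Group 5: 11561 * 0.969 = 11203
End of period: [9617, 10825, 9178, 10326, 11203]

10326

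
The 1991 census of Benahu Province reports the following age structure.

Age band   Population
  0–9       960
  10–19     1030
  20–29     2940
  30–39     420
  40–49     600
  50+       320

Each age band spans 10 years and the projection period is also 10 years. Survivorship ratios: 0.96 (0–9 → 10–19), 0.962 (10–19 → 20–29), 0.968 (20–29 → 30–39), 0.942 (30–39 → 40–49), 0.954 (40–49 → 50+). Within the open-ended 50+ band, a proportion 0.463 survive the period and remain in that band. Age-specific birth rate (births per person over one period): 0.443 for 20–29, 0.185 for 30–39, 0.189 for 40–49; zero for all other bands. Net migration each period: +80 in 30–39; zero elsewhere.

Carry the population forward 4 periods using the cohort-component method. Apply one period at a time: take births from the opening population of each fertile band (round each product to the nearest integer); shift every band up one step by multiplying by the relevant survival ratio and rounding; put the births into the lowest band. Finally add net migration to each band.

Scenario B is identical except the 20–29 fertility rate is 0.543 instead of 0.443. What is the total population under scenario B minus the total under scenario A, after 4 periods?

After projecting period 1:
Births: 2940 × 0.443 = 1302, 420 × 0.185 = 78, 600 × 0.189 = 113 — total 1493
10–19: 960 × 0.96 = 922
20–29: 1030 × 0.962 = 991
30–39: 2940 × 0.968 = 2846
40–49: 420 × 0.942 = 396
50+: 600 × 0.954 + 320 × 0.463 = 572 + 148 = 720
Net migration: 30–39 + 80 → 2926
→ [1493, 922, 991, 2926, 396, 720]
After projecting period 2:
Births: 991 × 0.443 = 439, 2926 × 0.185 = 541, 396 × 0.189 = 75 — total 1055
10–19: 1493 × 0.96 = 1433
20–29: 922 × 0.962 = 887
30–39: 991 × 0.968 = 959
40–49: 2926 × 0.942 = 2756
50+: 396 × 0.954 + 720 × 0.463 = 378 + 333 = 711
Net migration: 30–39 + 80 → 1039
→ [1055, 1433, 887, 1039, 2756, 711]
After projecting period 3:
Births: 887 × 0.443 = 393, 1039 × 0.185 = 192, 2756 × 0.189 = 521 — total 1106
10–19: 1055 × 0.96 = 1013
20–29: 1433 × 0.962 = 1379
30–39: 887 × 0.968 = 859
40–49: 1039 × 0.942 = 979
50+: 2756 × 0.954 + 711 × 0.463 = 2629 + 329 = 2958
Net migration: 30–39 + 80 → 939
→ [1106, 1013, 1379, 939, 979, 2958]
After projecting period 4:
Births: 1379 × 0.443 = 611, 939 × 0.185 = 174, 979 × 0.189 = 185 — total 970
10–19: 1106 × 0.96 = 1062
20–29: 1013 × 0.962 = 975
30–39: 1379 × 0.968 = 1335
40–49: 939 × 0.942 = 885
50+: 979 × 0.954 + 2958 × 0.463 = 934 + 1370 = 2304
Net migration: 30–39 + 80 → 1415
→ [970, 1062, 975, 1415, 885, 2304]
Scenario A total after 4 periods: 7611
Scenario B projection —
After projecting period 1:
Births: 2940 × 0.543 = 1596, 420 × 0.185 = 78, 600 × 0.189 = 113 — total 1787
10–19: 960 × 0.96 = 922
20–29: 1030 × 0.962 = 991
30–39: 2940 × 0.968 = 2846
40–49: 420 × 0.942 = 396
50+: 600 × 0.954 + 320 × 0.463 = 572 + 148 = 720
Net migration: 30–39 + 80 → 2926
→ [1787, 922, 991, 2926, 396, 720]
After projecting period 2:
Births: 991 × 0.543 = 538, 2926 × 0.185 = 541, 396 × 0.189 = 75 — total 1154
10–19: 1787 × 0.96 = 1716
20–29: 922 × 0.962 = 887
30–39: 991 × 0.968 = 959
40–49: 2926 × 0.942 = 2756
50+: 396 × 0.954 + 720 × 0.463 = 378 + 333 = 711
Net migration: 30–39 + 80 → 1039
→ [1154, 1716, 887, 1039, 2756, 711]
After projecting period 3:
Births: 887 × 0.543 = 482, 1039 × 0.185 = 192, 2756 × 0.189 = 521 — total 1195
10–19: 1154 × 0.96 = 1108
20–29: 1716 × 0.962 = 1651
30–39: 887 × 0.968 = 859
40–49: 1039 × 0.942 = 979
50+: 2756 × 0.954 + 711 × 0.463 = 2629 + 329 = 2958
Net migration: 30–39 + 80 → 939
→ [1195, 1108, 1651, 939, 979, 2958]
After projecting period 4:
Births: 1651 × 0.543 = 896, 939 × 0.185 = 174, 979 × 0.189 = 185 — total 1255
10–19: 1195 × 0.96 = 1147
20–29: 1108 × 0.962 = 1066
30–39: 1651 × 0.968 = 1598
40–49: 939 × 0.942 = 885
50+: 979 × 0.954 + 2958 × 0.463 = 934 + 1370 = 2304
Net migration: 30–39 + 80 → 1678
→ [1255, 1147, 1066, 1678, 885, 2304]
Scenario B total after 4 periods: 8335
Difference B − A = 8335 − 7611 = 724

724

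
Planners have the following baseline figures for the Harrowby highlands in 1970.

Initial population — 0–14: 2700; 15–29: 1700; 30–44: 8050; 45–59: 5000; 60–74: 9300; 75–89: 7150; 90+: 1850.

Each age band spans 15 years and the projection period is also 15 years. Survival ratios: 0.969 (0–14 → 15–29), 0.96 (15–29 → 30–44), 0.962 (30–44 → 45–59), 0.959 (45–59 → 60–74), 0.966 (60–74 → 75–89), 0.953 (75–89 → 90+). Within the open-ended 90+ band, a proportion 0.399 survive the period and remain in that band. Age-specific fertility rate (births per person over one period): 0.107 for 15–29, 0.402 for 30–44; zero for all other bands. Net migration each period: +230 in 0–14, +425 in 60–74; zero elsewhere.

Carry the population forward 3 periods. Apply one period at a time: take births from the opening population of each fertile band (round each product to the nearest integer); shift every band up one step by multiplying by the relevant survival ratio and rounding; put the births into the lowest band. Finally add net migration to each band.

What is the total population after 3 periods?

Period 1:
Births: 1700 × 0.107 = 182 ; 8050 × 0.402 = 3236 — total 3418
15–29: 2700 × 0.969 = 2616
30–44: 1700 × 0.96 = 1632
45–59: 8050 × 0.962 = 7744
60–74: 5000 × 0.959 = 4795
75–89: 9300 × 0.966 = 8984
90+: 7150 × 0.953 + 1850 × 0.399 = 6814 + 738 = 7552
Net migration: 0–14 + 230 → 3648; 60–74 + 425 → 5220
→ [3648, 2616, 1632, 7744, 5220, 8984, 7552]
Period 2:
Births: 2616 × 0.107 = 280 ; 1632 × 0.402 = 656 — total 936
15–29: 3648 × 0.969 = 3535
30–44: 2616 × 0.96 = 2511
45–59: 1632 × 0.962 = 1570
60–74: 7744 × 0.959 = 7426
75–89: 5220 × 0.966 = 5043
90+: 8984 × 0.953 + 7552 × 0.399 = 8562 + 3013 = 11575
Net migration: 0–14 + 230 → 1166; 60–74 + 425 → 7851
→ [1166, 3535, 2511, 1570, 7851, 5043, 11575]
Period 3:
Births: 3535 × 0.107 = 378 ; 2511 × 0.402 = 1009 — total 1387
15–29: 1166 × 0.969 = 1130
30–44: 3535 × 0.96 = 3394
45–59: 2511 × 0.962 = 2416
60–74: 1570 × 0.959 = 1506
75–89: 7851 × 0.966 = 7584
90+: 5043 × 0.953 + 11575 × 0.399 = 4806 + 4618 = 9424
Net migration: 0–14 + 230 → 1617; 60–74 + 425 → 1931
→ [1617, 1130, 3394, 2416, 1931, 7584, 9424]
Total after period 3: 1617 + 1130 + 3394 + 2416 + 1931 + 7584 + 9424 = 27496

27496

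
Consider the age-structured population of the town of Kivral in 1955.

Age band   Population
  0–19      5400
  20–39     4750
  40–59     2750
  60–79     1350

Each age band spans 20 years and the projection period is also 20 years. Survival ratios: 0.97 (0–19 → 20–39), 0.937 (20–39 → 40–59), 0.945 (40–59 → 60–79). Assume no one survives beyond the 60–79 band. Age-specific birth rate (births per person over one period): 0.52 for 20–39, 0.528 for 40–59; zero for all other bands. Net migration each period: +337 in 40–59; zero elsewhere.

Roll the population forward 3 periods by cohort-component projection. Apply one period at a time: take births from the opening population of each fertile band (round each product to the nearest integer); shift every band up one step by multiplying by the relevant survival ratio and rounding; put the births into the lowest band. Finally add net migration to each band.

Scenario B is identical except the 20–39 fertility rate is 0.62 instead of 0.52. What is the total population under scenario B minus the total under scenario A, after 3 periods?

Call the bands 1 to 4, youngest first.
Period 1:
Births: 4750 × 0.52 = 2470  |  2750 × 0.528 = 1452 — total 3922
Band 2: 5400 × 0.97 = 5238
Band 3: 4750 × 0.937 = 4451
Band 4: 2750 × 0.945 = 2599
Net migration: Band 3 + 337 → 4788
End of period: [3922, 5238, 4788, 2599]
Period 2:
Births: 5238 × 0.52 = 2724  |  4788 × 0.528 = 2528 — total 5252
Band 2: 3922 × 0.97 = 3804
Band 3: 5238 × 0.937 = 4908
Band 4: 4788 × 0.945 = 4525
Net migration: Band 3 + 337 → 5245
End of period: [5252, 3804, 5245, 4525]
Period 3:
Births: 3804 × 0.52 = 1978  |  5245 × 0.528 = 2769 — total 4747
Band 2: 5252 × 0.97 = 5094
Band 3: 3804 × 0.937 = 3564
Band 4: 5245 × 0.945 = 4957
Net migration: Band 3 + 337 → 3901
End of period: [4747, 5094, 3901, 4957]
Scenario A total after 3 periods: 18699
Scenario B projection —
Period 1:
Births: 4750 × 0.62 = 2945  |  2750 × 0.528 = 1452 — total 4397
Band 2: 5400 × 0.97 = 5238
Band 3: 4750 × 0.937 = 4451
Band 4: 2750 × 0.945 = 2599
Net migration: Band 3 + 337 → 4788
End of period: [4397, 5238, 4788, 2599]
Period 2:
Births: 5238 × 0.62 = 3248  |  4788 × 0.528 = 2528 — total 5776
Band 2: 4397 × 0.97 = 4265
Band 3: 5238 × 0.937 = 4908
Band 4: 4788 × 0.945 = 4525
Net migration: Band 3 + 337 → 5245
End of period: [5776, 4265, 5245, 4525]
Period 3:
Births: 4265 × 0.62 = 2644  |  5245 × 0.528 = 2769 — total 5413
Band 2: 5776 × 0.97 = 5603
Band 3: 4265 × 0.937 = 3996
Band 4: 5245 × 0.945 = 4957
Net migration: Band 3 + 337 → 4333
End of period: [5413, 5603, 4333, 4957]
Scenario B total after 3 periods: 20306
Difference B − A = 20306 − 18699 = 1607

1607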